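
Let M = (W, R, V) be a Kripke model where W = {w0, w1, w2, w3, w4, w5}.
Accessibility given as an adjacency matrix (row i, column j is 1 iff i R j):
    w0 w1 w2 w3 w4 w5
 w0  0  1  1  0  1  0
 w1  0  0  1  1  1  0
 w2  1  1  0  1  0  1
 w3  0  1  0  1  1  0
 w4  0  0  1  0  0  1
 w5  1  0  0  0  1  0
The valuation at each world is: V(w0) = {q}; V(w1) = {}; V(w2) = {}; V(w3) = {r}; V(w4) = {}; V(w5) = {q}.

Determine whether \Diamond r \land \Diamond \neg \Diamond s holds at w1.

At w1: \Diamond r is true, \Diamond \neg \Diamond s is true, so \Diamond r \land \Diamond \neg \Diamond s is true.
  At w1: \Diamond r requires r at some successor in {w2, w3, w4}.
    r holds at w3, so \Diamond r is true at w1.
  At w1: \Diamond \neg \Diamond s requires \neg \Diamond s at some successor in {w2, w3, w4}.
    \neg \Diamond s holds at w2, so \Diamond \neg \Diamond s is true at w1.
      At w2: \Diamond s is false, so \neg \Diamond s is true.

Yes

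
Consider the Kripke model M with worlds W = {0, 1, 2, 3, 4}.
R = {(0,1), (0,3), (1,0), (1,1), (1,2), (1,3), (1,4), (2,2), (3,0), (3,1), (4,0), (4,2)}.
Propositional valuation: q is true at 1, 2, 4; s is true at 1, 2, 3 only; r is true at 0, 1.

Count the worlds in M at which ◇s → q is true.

Let φ = ◇s → q. Evaluate φ at each world:
  0 (successors {1, 3}): φ is false.
  1 (successors {0, 1, 2, 3, 4}): φ is true.
  2 (successors {2}): φ is true.
  3 (successors {0, 1}): φ is false.
  4 (successors {0, 2}): φ is true.
For instance, at 1:
  At 1: ◇s is true, q is true, so ◇s → q is true.
    At 1: ◇s requires s at some successor in {0, 1, 2, 3, 4}.
      s holds at 1, so ◇s is true at 1.
Satisfying worlds: {1, 2, 4}

3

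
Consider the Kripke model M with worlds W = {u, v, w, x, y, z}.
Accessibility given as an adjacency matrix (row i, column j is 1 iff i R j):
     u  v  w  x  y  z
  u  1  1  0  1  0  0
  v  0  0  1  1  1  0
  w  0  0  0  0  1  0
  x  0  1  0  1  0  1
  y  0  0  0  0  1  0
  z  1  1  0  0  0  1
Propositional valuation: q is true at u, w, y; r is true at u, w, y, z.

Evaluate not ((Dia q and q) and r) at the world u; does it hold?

No

At u: (Dia q and q) and r is true, so not ((Dia q and q) and r) is false.
  At u: Dia q and q is true, r is true, so (Dia q and q) and r is true.
    At u: Dia q is true, q is true, so Dia q and q is true.
      At u: Dia q requires q at some successor in {u, v, x}.
        q holds at u, so Dia q is true at u.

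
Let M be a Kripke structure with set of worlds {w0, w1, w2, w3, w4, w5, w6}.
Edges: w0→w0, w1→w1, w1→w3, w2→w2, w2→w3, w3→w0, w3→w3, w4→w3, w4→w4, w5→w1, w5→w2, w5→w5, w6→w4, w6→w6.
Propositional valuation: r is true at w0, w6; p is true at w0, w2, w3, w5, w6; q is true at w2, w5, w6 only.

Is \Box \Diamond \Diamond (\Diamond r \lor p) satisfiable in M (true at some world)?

Recall that \Box ψ holds at a world iff ψ holds at every accessible world, and \Diamond ψ holds iff ψ holds at some accessible world.
Let φ = \Box \Diamond \Diamond (\Diamond r \lor p). Evaluate φ at each world:
  w0 (successors {w0}): φ is true.
  w1 (successors {w1, w3}): φ is true.
  w2 (successors {w2, w3}): φ is true.
  w3 (successors {w0, w3}): φ is true.
  w4 (successors {w3, w4}): φ is true.
  w5 (successors {w1, w2, w5}): φ is true.
  w6 (successors {w4, w6}): φ is true.
Detail at w0 (witness):
  At w0: \Box \Diamond \Diamond (\Diamond r \lor p) requires \Diamond \Diamond (\Diamond r \lor p) at every successor {w0}.
      At w0: \Diamond \Diamond (\Diamond r \lor p) requires \Diamond (\Diamond r \lor p) at some successor in {w0}.
        \Diamond (\Diamond r \lor p) holds at w0, so \Diamond \Diamond (\Diamond r \lor p) is true at w0.
  So \Box \Diamond \Diamond (\Diamond r \lor p) is true at w0.

Yes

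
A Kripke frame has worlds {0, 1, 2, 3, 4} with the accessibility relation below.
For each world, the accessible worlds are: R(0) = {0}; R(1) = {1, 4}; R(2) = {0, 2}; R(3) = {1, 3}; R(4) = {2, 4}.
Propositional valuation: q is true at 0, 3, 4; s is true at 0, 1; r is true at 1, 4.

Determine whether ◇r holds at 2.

No

At 2: ◇r requires r at some successor in {0, 2}.
  At 0: r is false.
  At 2: r is false.
So ◇r is false at 2.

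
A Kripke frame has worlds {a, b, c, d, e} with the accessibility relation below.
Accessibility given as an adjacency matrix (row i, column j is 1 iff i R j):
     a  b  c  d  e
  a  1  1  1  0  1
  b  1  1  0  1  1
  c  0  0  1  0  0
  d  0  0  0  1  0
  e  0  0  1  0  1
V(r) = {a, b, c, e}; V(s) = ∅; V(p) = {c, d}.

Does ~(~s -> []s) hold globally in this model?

Yes

Let φ = ~(~s -> []s). Evaluate φ at each world:
  a (successors {a, b, c, e}): φ is true.
  b (successors {a, b, d, e}): φ is true.
  c (successors {c}): φ is true.
  d (successors {d}): φ is true.
  e (successors {c, e}): φ is true.
For instance, at b:
  At b: ~s -> []s is false, so ~(~s -> []s) is true.
    At b: ~s is true, []s is false, so ~s -> []s is false.
      At b: []s requires s at every successor {a, b, d, e}.
        s fails at a, so []s is false at b.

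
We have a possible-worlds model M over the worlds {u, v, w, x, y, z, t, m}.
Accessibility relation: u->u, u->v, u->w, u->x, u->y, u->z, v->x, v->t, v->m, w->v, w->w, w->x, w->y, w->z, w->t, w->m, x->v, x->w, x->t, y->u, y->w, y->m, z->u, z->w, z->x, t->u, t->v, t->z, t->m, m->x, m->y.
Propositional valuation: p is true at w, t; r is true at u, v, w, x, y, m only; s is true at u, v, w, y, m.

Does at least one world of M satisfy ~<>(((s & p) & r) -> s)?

Let φ = ~<>(((s & p) & r) -> s). Evaluate φ at each world:
  u (successors {u, v, w, x, y, z}): φ is false.
  v (successors {x, t, m}): φ is false.
  w (successors {v, w, x, y, z, t, m}): φ is false.
  x (successors {v, w, t}): φ is false.
  y (successors {u, w, m}): φ is false.
  z (successors {u, w, x}): φ is false.
  t (successors {u, v, z, m}): φ is false.
  m (successors {x, y}): φ is false.
For instance, at u:
  At u: <>(((s & p) & r) -> s) is true, so ~<>(((s & p) & r) -> s) is false.
    At u: <>(((s & p) & r) -> s) requires ((s & p) & r) -> s at some successor in {u, v, w, x, y, z}.
      ((s & p) & r) -> s holds at u, so <>(((s & p) & r) -> s) is true at u.

No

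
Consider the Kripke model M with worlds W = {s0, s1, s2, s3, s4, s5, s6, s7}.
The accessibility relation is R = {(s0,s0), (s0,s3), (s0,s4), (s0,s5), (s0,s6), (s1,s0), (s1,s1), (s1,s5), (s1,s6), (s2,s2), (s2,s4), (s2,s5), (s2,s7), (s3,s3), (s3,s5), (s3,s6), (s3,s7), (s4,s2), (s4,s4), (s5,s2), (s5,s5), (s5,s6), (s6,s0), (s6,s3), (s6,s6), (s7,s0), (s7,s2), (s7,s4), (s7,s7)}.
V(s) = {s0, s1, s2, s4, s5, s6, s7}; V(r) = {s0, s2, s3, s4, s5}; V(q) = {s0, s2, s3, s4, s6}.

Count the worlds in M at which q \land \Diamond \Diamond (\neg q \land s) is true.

Recall that \Diamond ψ holds at a world iff ψ holds at some accessible world.
Let φ = q \land \Diamond \Diamond (\neg q \land s). Evaluate φ at each world:
  s0 (successors {s0, s3, s4, s5, s6}): φ is true.
  s1 (successors {s0, s1, s5, s6}): φ is false.
  s2 (successors {s2, s4, s5, s7}): φ is true.
  s3 (successors {s3, s5, s6, s7}): φ is true.
  s4 (successors {s2, s4}): φ is true.
  s5 (successors {s2, s5, s6}): φ is false.
  s6 (successors {s0, s3, s6}): φ is true.
  s7 (successors {s0, s2, s4, s7}): φ is false.
For instance, at s4:
  At s4: q is true, \Diamond \Diamond (\neg q \land s) is true, so q \land \Diamond \Diamond (\neg q \land s) is true.
    At s4: \Diamond \Diamond (\neg q \land s) requires \Diamond (\neg q \land s) at some successor in {s2, s4}.
      \Diamond (\neg q \land s) holds at s2, so \Diamond \Diamond (\neg q \land s) is true at s4.
Satisfying worlds: {s0, s2, s3, s4, s6}

5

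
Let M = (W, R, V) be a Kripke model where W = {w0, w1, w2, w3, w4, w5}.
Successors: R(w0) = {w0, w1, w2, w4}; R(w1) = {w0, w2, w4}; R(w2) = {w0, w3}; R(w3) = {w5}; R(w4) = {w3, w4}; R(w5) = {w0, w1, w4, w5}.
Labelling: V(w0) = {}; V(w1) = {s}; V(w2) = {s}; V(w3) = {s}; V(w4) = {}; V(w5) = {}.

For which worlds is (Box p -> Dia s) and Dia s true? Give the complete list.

Let φ = (Box p -> Dia s) and Dia s. Evaluate φ at each world:
  w0 (successors {w0, w1, w2, w4}): φ is true.
  w1 (successors {w0, w2, w4}): φ is true.
  w2 (successors {w0, w3}): φ is true.
  w3 (successors {w5}): φ is false.
  w4 (successors {w3, w4}): φ is true.
  w5 (successors {w0, w1, w4, w5}): φ is true.
For instance, at w3:
  At w3: Box p -> Dia s is true, Dia s is false, so (Box p -> Dia s) and Dia s is false.
    At w3: Box p is false, Dia s is false, so Box p -> Dia s is true.
      At w3: Box p requires p at every successor {w5}.
        p fails at w5, so Box p is false at w3.
      At w3: Dia s requires s at some successor in {w5}.
        At w5: s is false.
      So Dia s is false at w3.
    At w3: Dia s requires s at some successor in {w5}.
      At w5: s is false.
    So Dia s is false at w3.
Satisfying worlds: {w0, w1, w2, w4, w5}

w0, w1, w2, w4, w5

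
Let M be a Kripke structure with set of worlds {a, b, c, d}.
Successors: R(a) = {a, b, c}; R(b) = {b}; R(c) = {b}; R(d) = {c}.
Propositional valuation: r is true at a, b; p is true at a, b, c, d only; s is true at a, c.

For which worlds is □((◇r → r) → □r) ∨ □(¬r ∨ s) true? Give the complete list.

Recall that □ψ holds at a world iff ψ holds at every accessible world, and ◇ψ holds iff ψ holds at some accessible world.
Let φ = □((◇r → r) → □r) ∨ □(¬r ∨ s). Evaluate φ at each world:
  a (successors {a, b, c}): φ is false.
  b (successors {b}): φ is true.
  c (successors {b}): φ is true.
  d (successors {c}): φ is true.
For instance, at a:
  At a: □((◇r → r) → □r) is false, □(¬r ∨ s) is false, so □((◇r → r) → □r) ∨ □(¬r ∨ s) is false.
    At a: □((◇r → r) → □r) requires (◇r → r) → □r at every successor {a, b, c}.
      (◇r → r) → □r fails at a, so □((◇r → r) → □r) is false at a.
    At a: □(¬r ∨ s) requires ¬r ∨ s at every successor {a, b, c}.
      ¬r ∨ s fails at b, so □(¬r ∨ s) is false at a.
Satisfying worlds: {b, c, d}

b, c, d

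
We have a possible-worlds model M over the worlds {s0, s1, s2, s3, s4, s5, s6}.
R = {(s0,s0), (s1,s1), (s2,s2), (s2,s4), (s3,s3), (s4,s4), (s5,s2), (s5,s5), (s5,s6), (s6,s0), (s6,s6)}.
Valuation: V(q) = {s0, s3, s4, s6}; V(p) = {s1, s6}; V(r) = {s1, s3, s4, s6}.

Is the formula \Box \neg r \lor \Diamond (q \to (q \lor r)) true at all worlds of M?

Let φ = \Box \neg r \lor \Diamond (q \to (q \lor r)). Evaluate φ at each world:
  s0 (successors {s0}): φ is true.
  s1 (successors {s1}): φ is true.
  s2 (successors {s2, s4}): φ is true.
  s3 (successors {s3}): φ is true.
  s4 (successors {s4}): φ is true.
  s5 (successors {s2, s5, s6}): φ is true.
  s6 (successors {s0, s6}): φ is true.
For instance, at s2:
  At s2: \Box \neg r is false, \Diamond (q \to (q \lor r)) is true, so \Box \neg r \lor \Diamond (q \to (q \lor r)) is true.
    At s2: \Box \neg r requires \neg r at every successor {s2, s4}.
      \neg r fails at s4, so \Box \neg r is false at s2.
    At s2: \Diamond (q \to (q \lor r)) requires q \to (q \lor r) at some successor in {s2, s4}.
      q \to (q \lor r) holds at s2, so \Diamond (q \to (q \lor r)) is true at s2.

Yes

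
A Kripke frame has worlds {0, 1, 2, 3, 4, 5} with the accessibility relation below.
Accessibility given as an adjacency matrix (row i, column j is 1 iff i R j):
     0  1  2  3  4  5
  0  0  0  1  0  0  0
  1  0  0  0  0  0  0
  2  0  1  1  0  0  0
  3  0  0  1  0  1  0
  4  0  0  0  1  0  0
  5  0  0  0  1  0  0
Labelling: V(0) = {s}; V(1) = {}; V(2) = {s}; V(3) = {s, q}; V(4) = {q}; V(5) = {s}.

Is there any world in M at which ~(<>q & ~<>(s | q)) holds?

Let φ = ~(<>q & ~<>(s | q)). Evaluate φ at each world:
  0 (successors {2}): φ is true.
  1 (successors ∅): φ is true.
  2 (successors {1, 2}): φ is true.
  3 (successors {2, 4}): φ is true.
  4 (successors {3}): φ is true.
  5 (successors {3}): φ is true.
Detail at 0 (witness):
  At 0: <>q & ~<>(s | q) is false, so ~(<>q & ~<>(s | q)) is true.
    At 0: <>q is false, ~<>(s | q) is false, so <>q & ~<>(s | q) is false.
      At 0: <>q requires q at some successor in {2}.
        At 2: q is false.
      So <>q is false at 0.
      At 0: <>(s | q) is true, so ~<>(s | q) is false.

Yes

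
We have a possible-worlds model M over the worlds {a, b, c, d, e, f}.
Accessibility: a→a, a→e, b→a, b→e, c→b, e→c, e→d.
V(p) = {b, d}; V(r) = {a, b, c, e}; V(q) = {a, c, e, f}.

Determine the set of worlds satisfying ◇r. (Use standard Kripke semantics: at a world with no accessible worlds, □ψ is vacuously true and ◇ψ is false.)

a, b, c, e

Let φ = ◇r. Evaluate φ at each world:
  a (successors {a, e}): φ is true.
  b (successors {a, e}): φ is true.
  c (successors {b}): φ is true.
  d (successors ∅): φ is false.
  e (successors {c, d}): φ is true.
  f (successors ∅): φ is false.
For instance, at b:
  At b: ◇r requires r at some successor in {a, e}.
    r holds at a, so ◇r is true at b.
Satisfying worlds: {a, b, c, e}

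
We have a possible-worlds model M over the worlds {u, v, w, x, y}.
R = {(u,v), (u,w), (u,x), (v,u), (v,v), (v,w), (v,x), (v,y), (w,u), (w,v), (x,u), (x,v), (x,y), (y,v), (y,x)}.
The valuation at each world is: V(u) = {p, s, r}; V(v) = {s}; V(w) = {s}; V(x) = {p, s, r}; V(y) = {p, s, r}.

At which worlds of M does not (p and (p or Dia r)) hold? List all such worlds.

Let φ = not (p and (p or Dia r)). Evaluate φ at each world:
  u (successors {v, w, x}): φ is false.
  v (successors {u, v, w, x, y}): φ is true.
  w (successors {u, v}): φ is true.
  x (successors {u, v, y}): φ is false.
  y (successors {v, x}): φ is false.
For instance, at v:
  At v: p and (p or Dia r) is false, so not (p and (p or Dia r)) is true.
    At v: p is false, p or Dia r is true, so p and (p or Dia r) is false.
      At v: p is false, Dia r is true, so p or Dia r is true.
Satisfying worlds: {v, w}

v, w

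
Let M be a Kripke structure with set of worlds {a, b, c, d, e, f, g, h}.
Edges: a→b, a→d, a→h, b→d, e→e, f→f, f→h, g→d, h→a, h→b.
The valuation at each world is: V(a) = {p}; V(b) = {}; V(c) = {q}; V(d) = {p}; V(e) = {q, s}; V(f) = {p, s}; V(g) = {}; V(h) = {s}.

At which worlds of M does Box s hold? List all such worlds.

Recall that Box ψ holds at a world iff ψ holds at every accessible world, and Dia ψ holds iff ψ holds at some accessible world.
Let φ = Box s. Evaluate φ at each world:
  a (successors {b, d, h}): φ is false.
  b (successors {d}): φ is false.
  c (successors ∅): φ is true.
  d (successors ∅): φ is true.
  e (successors {e}): φ is true.
  f (successors {f, h}): φ is true.
  g (successors {d}): φ is false.
  h (successors {a, b}): φ is false.
For instance, at b:
  At b: Box s requires s at every successor {d}.
    s fails at d, so Box s is false at b.
Satisfying worlds: {c, d, e, f}

c, d, e, f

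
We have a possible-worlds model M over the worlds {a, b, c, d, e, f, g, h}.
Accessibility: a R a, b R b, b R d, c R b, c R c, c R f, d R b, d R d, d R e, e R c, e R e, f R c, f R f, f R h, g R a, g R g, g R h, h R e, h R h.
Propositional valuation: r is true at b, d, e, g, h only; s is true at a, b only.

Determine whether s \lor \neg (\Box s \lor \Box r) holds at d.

At d: s is false, \neg (\Box s \lor \Box r) is false, so s \lor \neg (\Box s \lor \Box r) is false.
  At d: \Box s \lor \Box r is true, so \neg (\Box s \lor \Box r) is false.
    At d: \Box s is false, \Box r is true, so \Box s \lor \Box r is true.
      At d: \Box s requires s at every successor {b, d, e}.
        s fails at d, so \Box s is false at d.
      At d: \Box r requires r at every successor {b, d, e}.
        At b: r is true.
        At d: r is true.
        At e: r is true.
      So \Box r is true at d.

No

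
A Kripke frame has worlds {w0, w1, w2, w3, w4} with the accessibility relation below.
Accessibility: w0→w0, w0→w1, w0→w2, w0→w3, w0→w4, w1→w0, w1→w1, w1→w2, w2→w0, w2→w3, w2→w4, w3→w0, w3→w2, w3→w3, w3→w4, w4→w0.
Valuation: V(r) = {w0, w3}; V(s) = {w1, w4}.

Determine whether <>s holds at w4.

No

Recall that <>ψ holds at a world iff ψ holds at some accessible world.
At w4: <>s requires s at some successor in {w0}.
  At w0: s is false.
So <>s is false at w4.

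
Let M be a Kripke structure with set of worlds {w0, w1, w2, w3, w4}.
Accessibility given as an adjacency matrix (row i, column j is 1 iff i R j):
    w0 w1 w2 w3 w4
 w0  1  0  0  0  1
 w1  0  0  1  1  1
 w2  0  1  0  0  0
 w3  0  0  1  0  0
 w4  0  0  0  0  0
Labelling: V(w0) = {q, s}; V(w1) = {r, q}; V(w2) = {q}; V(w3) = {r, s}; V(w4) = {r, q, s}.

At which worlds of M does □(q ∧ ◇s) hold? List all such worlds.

Recall that □ψ holds at a world iff ψ holds at every accessible world, and ◇ψ holds iff ψ holds at some accessible world.
Let φ = □(q ∧ ◇s). Evaluate φ at each world:
  w0 (successors {w0, w4}): φ is false.
  w1 (successors {w2, w3, w4}): φ is false.
  w2 (successors {w1}): φ is true.
  w3 (successors {w2}): φ is false.
  w4 (successors ∅): φ is true.
For instance, at w3:
  At w3: □(q ∧ ◇s) requires q ∧ ◇s at every successor {w2}.
    q ∧ ◇s fails at w2, so □(q ∧ ◇s) is false at w3.
      At w2: q is true, ◇s is false, so q ∧ ◇s is false.
Satisfying worlds: {w2, w4}

w2, w4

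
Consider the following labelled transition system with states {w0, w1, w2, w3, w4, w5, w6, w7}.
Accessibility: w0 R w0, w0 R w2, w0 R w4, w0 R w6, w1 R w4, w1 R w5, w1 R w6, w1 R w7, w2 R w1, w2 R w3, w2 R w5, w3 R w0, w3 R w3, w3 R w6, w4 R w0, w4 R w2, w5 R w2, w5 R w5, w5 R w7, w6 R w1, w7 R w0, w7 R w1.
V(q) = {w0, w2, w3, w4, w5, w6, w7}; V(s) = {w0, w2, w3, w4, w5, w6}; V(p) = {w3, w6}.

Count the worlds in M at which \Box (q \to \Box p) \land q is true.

1

Let φ = \Box (q \to \Box p) \land q. Evaluate φ at each world:
  w0 (successors {w0, w2, w4, w6}): φ is false.
  w1 (successors {w4, w5, w6, w7}): φ is false.
  w2 (successors {w1, w3, w5}): φ is false.
  w3 (successors {w0, w3, w6}): φ is false.
  w4 (successors {w0, w2}): φ is false.
  w5 (successors {w2, w5, w7}): φ is false.
  w6 (successors {w1}): φ is true.
  w7 (successors {w0, w1}): φ is false.
For instance, at w3:
  At w3: \Box (q \to \Box p) is false, q is true, so \Box (q \to \Box p) \land q is false.
    At w3: \Box (q \to \Box p) requires q \to \Box p at every successor {w0, w3, w6}.
      q \to \Box p fails at w0, so \Box (q \to \Box p) is false at w3.
Satisfying worlds: {w6}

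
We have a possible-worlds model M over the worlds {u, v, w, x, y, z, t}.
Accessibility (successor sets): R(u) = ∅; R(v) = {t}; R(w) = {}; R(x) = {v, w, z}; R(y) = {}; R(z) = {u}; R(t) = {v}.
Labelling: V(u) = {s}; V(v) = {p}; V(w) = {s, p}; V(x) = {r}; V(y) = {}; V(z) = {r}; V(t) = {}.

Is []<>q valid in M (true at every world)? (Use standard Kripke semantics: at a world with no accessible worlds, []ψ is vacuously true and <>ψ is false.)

Let φ = []<>q. Evaluate φ at each world:
  u (successors ∅): φ is true.
  v (successors {t}): φ is false.
  w (successors ∅): φ is true.
  x (successors {v, w, z}): φ is false.
  y (successors ∅): φ is true.
  z (successors {u}): φ is false.
  t (successors {v}): φ is false.
Detail at v (counterexample):
  At v: []<>q requires <>q at every successor {t}.
    <>q fails at t, so []<>q is false at v.
      At t: <>q requires q at some successor in {v}.
        At v: q is false.
      So <>q is false at t.

No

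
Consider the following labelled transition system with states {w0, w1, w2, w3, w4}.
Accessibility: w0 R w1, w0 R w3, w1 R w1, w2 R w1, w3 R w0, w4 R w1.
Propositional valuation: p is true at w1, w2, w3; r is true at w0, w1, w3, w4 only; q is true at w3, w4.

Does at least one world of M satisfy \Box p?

Recall that \Box ψ holds at a world iff ψ holds at every accessible world, and \Diamond ψ holds iff ψ holds at some accessible world.
Let φ = \Box p. Evaluate φ at each world:
  w0 (successors {w1, w3}): φ is true.
  w1 (successors {w1}): φ is true.
  w2 (successors {w1}): φ is true.
  w3 (successors {w0}): φ is false.
  w4 (successors {w1}): φ is true.
Detail at w0 (witness):
  At w0: \Box p requires p at every successor {w1, w3}.
    At w1: p is true.
    At w3: p is true.
  So \Box p is true at w0.

Yes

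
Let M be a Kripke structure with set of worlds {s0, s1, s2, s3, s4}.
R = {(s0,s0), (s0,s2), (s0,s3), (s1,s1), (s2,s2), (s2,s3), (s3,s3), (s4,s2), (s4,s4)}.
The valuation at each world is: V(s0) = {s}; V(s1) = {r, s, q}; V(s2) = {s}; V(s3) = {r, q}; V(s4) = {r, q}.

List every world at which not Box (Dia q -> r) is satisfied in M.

s0, s2, s4

Let φ = not Box (Dia q -> r). Evaluate φ at each world:
  s0 (successors {s0, s2, s3}): φ is true.
  s1 (successors {s1}): φ is false.
  s2 (successors {s2, s3}): φ is true.
  s3 (successors {s3}): φ is false.
  s4 (successors {s2, s4}): φ is true.
For instance, at s3:
  At s3: Box (Dia q -> r) is true, so not Box (Dia q -> r) is false.
    At s3: Box (Dia q -> r) requires Dia q -> r at every successor {s3}.
      At s3: Dia q -> r is true.
    So Box (Dia q -> r) is true at s3.
Satisfying worlds: {s0, s2, s4}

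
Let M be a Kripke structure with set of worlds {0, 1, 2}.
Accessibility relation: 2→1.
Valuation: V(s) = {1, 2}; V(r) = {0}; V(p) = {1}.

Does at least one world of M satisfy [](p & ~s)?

Yes

Let φ = [](p & ~s). Evaluate φ at each world:
  0 (successors ∅): φ is true.
  1 (successors ∅): φ is true.
  2 (successors {1}): φ is false.
Detail at 0 (witness):
  At 0: no accessible worlds, so [](p & ~s) holds vacuously.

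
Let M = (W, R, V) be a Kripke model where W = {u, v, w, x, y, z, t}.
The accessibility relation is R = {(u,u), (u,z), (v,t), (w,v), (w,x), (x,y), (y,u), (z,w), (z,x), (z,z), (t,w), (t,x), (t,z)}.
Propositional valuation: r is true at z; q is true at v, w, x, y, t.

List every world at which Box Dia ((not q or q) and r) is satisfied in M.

u, v, y

Let φ = Box Dia ((not q or q) and r). Evaluate φ at each world:
  u (successors {u, z}): φ is true.
  v (successors {t}): φ is true.
  w (successors {v, x}): φ is false.
  x (successors {y}): φ is false.
  y (successors {u}): φ is true.
  z (successors {w, x, z}): φ is false.
  t (successors {w, x, z}): φ is false.
For instance, at v:
  At v: Box Dia ((not q or q) and r) requires Dia ((not q or q) and r) at every successor {t}.
      At t: Dia ((not q or q) and r) requires (not q or q) and r at some successor in {w, x, z}.
        (not q or q) and r holds at z, so Dia ((not q or q) and r) is true at t.
  So Box Dia ((not q or q) and r) is true at v.
Satisfying worlds: {u, v, y}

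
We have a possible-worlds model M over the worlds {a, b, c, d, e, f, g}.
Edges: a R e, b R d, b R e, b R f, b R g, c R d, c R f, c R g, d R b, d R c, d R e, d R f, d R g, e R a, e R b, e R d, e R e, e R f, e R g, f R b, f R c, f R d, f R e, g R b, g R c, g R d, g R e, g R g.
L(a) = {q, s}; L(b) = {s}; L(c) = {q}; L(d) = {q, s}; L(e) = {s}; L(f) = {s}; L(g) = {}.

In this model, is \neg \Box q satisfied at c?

At c: \Box q is false, so \neg \Box q is true.
  At c: \Box q requires q at every successor {d, f, g}.
    q fails at f, so \Box q is false at c.

Yes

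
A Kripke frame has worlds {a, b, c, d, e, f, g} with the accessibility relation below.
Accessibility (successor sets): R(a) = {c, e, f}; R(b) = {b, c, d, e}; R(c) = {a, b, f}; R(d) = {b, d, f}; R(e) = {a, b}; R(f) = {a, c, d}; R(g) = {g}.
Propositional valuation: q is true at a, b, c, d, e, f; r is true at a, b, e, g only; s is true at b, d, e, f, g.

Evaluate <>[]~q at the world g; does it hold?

Yes

At g: <>[]~q requires []~q at some successor in {g}.
  []~q holds at g, so <>[]~q is true at g.
    At g: []~q requires ~q at every successor {g}.
      At g: ~q is true.
    So []~q is true at g.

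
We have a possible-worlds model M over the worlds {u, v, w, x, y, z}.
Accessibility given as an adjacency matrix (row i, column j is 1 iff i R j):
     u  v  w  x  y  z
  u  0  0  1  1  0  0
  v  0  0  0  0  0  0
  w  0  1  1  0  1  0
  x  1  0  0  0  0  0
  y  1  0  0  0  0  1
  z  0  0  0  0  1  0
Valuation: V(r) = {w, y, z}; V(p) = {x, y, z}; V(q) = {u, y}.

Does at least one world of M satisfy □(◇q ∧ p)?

Recall that □ψ holds at a world iff ψ holds at every accessible world, and ◇ψ holds iff ψ holds at some accessible world.
Let φ = □(◇q ∧ p). Evaluate φ at each world:
  u (successors {w, x}): φ is false.
  v (successors ∅): φ is true.
  w (successors {v, w, y}): φ is false.
  x (successors {u}): φ is false.
  y (successors {u, z}): φ is false.
  z (successors {y}): φ is true.
Detail at v (witness):
  At v: no accessible worlds, so □(◇q ∧ p) holds vacuously.

Yes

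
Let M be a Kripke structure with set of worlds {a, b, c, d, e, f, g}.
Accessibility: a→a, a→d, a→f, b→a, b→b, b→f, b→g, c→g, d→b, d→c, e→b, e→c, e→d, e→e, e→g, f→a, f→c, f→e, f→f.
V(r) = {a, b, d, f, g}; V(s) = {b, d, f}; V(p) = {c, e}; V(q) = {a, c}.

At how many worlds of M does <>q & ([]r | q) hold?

Let φ = <>q & ([]r | q). Evaluate φ at each world:
  a (successors {a, d, f}): φ is true.
  b (successors {a, b, f, g}): φ is true.
  c (successors {g}): φ is false.
  d (successors {b, c}): φ is false.
  e (successors {b, c, d, e, g}): φ is false.
  f (successors {a, c, e, f}): φ is false.
  g (successors ∅): φ is false.
For instance, at c:
  At c: <>q is false, []r | q is true, so <>q & ([]r | q) is false.
    At c: <>q requires q at some successor in {g}.
      At g: q is false.
    So <>q is false at c.
    At c: []r is true, q is true, so []r | q is true.
      At c: []r requires r at every successor {g}.
        At g: r is true.
      So []r is true at c.
Satisfying worlds: {a, b}

2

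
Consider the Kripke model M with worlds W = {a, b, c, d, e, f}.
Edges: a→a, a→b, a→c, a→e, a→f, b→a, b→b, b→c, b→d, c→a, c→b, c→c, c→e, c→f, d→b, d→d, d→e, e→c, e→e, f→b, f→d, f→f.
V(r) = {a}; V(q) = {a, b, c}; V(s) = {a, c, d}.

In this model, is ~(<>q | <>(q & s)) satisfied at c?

Recall that <>ψ holds at a world iff ψ holds at some accessible world.
At c: <>q | <>(q & s) is true, so ~(<>q | <>(q & s)) is false.
  At c: <>q is true, <>(q & s) is true, so <>q | <>(q & s) is true.
    At c: <>q requires q at some successor in {a, b, c, e, f}.
      q holds at a, so <>q is true at c.
    At c: <>(q & s) requires q & s at some successor in {a, b, c, e, f}.
      q & s holds at a, so <>(q & s) is true at c.

No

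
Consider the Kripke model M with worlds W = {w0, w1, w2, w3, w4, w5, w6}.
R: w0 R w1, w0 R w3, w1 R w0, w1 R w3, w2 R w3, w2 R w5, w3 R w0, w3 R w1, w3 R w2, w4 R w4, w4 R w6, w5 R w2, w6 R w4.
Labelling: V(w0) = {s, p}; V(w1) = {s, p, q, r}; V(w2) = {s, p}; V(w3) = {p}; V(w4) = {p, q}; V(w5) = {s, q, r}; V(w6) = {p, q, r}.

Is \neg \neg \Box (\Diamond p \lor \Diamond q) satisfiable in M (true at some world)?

Let φ = \neg \neg \Box (\Diamond p \lor \Diamond q). Evaluate φ at each world:
  w0 (successors {w1, w3}): φ is true.
  w1 (successors {w0, w3}): φ is true.
  w2 (successors {w3, w5}): φ is true.
  w3 (successors {w0, w1, w2}): φ is true.
  w4 (successors {w4, w6}): φ is true.
  w5 (successors {w2}): φ is true.
  w6 (successors {w4}): φ is true.
Detail at w0 (witness):
  At w0: \neg \Box (\Diamond p \lor \Diamond q) is false, so \neg \neg \Box (\Diamond p \lor \Diamond q) is true.
    At w0: \Box (\Diamond p \lor \Diamond q) is true, so \neg \Box (\Diamond p \lor \Diamond q) is false.
      At w0: \Box (\Diamond p \lor \Diamond q) requires \Diamond p \lor \Diamond q at every successor {w1, w3}.
        At w1: \Diamond p \lor \Diamond q is true.
        At w3: \Diamond p \lor \Diamond q is true.
      So \Box (\Diamond p \lor \Diamond q) is true at w0.

Yes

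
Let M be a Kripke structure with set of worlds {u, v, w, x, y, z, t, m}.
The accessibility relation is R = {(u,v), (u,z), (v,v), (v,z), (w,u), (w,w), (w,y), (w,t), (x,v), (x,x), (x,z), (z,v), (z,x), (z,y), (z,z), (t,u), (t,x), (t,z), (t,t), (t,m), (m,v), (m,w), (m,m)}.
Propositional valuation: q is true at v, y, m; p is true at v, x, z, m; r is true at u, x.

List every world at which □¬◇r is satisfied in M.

Recall that □ψ holds at a world iff ψ holds at every accessible world, and ◇ψ holds iff ψ holds at some accessible world.
Let φ = □¬◇r. Evaluate φ at each world:
  u (successors {v, z}): φ is false.
  v (successors {v, z}): φ is false.
  w (successors {u, w, y, t}): φ is false.
  x (successors {v, x, z}): φ is false.
  y (successors ∅): φ is true.
  z (successors {v, x, y, z}): φ is false.
  t (successors {u, x, z, t, m}): φ is false.
  m (successors {v, w, m}): φ is false.
For instance, at m:
  At m: □¬◇r requires ¬◇r at every successor {v, w, m}.
    ¬◇r fails at w, so □¬◇r is false at m.
      At w: ◇r is true, so ¬◇r is false.
Satisfying worlds: {y}

y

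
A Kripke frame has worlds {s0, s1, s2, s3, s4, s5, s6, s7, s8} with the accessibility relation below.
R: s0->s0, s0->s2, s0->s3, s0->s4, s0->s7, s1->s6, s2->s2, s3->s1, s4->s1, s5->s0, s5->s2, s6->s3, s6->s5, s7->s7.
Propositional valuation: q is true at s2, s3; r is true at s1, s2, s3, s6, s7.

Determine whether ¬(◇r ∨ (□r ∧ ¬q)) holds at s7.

At s7: ◇r ∨ (□r ∧ ¬q) is true, so ¬(◇r ∨ (□r ∧ ¬q)) is false.
  At s7: ◇r is true, □r ∧ ¬q is true, so ◇r ∨ (□r ∧ ¬q) is true.
    At s7: ◇r requires r at some successor in {s7}.
      r holds at s7, so ◇r is true at s7.
    At s7: □r is true, ¬q is true, so □r ∧ ¬q is true.
      At s7: □r requires r at every successor {s7}.
        At s7: r is true.
      So □r is true at s7.

No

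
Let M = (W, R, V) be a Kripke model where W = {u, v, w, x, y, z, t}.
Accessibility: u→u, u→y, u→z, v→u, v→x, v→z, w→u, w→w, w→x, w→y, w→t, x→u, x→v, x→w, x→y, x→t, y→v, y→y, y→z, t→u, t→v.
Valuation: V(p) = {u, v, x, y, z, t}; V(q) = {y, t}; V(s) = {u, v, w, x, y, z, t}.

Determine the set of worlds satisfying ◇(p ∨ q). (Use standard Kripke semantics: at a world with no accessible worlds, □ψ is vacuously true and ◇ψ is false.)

Recall that ◇ψ holds at a world iff ψ holds at some accessible world.
Let φ = ◇(p ∨ q). Evaluate φ at each world:
  u (successors {u, y, z}): φ is true.
  v (successors {u, x, z}): φ is true.
  w (successors {u, w, x, y, t}): φ is true.
  x (successors {u, v, w, y, t}): φ is true.
  y (successors {v, y, z}): φ is true.
  z (successors ∅): φ is false.
  t (successors {u, v}): φ is true.
For instance, at y:
  At y: ◇(p ∨ q) requires p ∨ q at some successor in {v, y, z}.
    p ∨ q holds at v, so ◇(p ∨ q) is true at y.
Satisfying worlds: {u, v, w, x, y, t}

u, v, w, x, y, t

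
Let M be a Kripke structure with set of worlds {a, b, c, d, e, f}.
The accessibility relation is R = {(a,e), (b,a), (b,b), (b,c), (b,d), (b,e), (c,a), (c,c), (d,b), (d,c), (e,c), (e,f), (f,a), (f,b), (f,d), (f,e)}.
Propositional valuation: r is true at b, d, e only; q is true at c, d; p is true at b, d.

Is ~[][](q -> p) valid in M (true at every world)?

Recall that []ψ holds at a world iff ψ holds at every accessible world, and <>ψ holds iff ψ holds at some accessible world.
Let φ = ~[][](q -> p). Evaluate φ at each world:
  a (successors {e}): φ is true.
  b (successors {a, b, c, d, e}): φ is true.
  c (successors {a, c}): φ is true.
  d (successors {b, c}): φ is true.
  e (successors {c, f}): φ is true.
  f (successors {a, b, d, e}): φ is true.
For instance, at a:
  At a: [][](q -> p) is false, so ~[][](q -> p) is true.
    At a: [][](q -> p) requires [](q -> p) at every successor {e}.
      [](q -> p) fails at e, so [][](q -> p) is false at a.

Yes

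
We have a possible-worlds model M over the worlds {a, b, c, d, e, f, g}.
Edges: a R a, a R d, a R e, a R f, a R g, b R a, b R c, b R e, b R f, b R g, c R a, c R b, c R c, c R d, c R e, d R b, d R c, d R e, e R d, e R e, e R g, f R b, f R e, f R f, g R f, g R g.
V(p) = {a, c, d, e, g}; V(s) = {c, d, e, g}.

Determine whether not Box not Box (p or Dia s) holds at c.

At c: Box not Box (p or Dia s) is false, so not Box not Box (p or Dia s) is true.
  At c: Box not Box (p or Dia s) requires not Box (p or Dia s) at every successor {a, b, c, d, e}.
    not Box (p or Dia s) fails at a, so Box not Box (p or Dia s) is false at c.
      At a: Box (p or Dia s) is true, so not Box (p or Dia s) is false.

Yes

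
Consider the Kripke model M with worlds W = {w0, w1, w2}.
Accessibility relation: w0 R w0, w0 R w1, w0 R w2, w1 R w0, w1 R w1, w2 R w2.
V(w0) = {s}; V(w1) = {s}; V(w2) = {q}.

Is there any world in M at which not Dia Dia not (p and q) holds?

No

Let φ = not Dia Dia not (p and q). Evaluate φ at each world:
  w0 (successors {w0, w1, w2}): φ is false.
  w1 (successors {w0, w1}): φ is false.
  w2 (successors {w2}): φ is false.
For instance, at w2:
  At w2: Dia Dia not (p and q) is true, so not Dia Dia not (p and q) is false.
    At w2: Dia Dia not (p and q) requires Dia not (p and q) at some successor in {w2}.
      Dia not (p and q) holds at w2, so Dia Dia not (p and q) is true at w2.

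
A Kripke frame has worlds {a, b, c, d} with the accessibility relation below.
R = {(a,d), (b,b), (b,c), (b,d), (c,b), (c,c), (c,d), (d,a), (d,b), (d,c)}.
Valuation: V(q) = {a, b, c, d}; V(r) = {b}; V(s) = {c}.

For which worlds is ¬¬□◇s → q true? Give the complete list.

a, b, c, d

Let φ = ¬¬□◇s → q. Evaluate φ at each world:
  a (successors {d}): φ is true.
  b (successors {b, c, d}): φ is true.
  c (successors {b, c, d}): φ is true.
  d (successors {a, b, c}): φ is true.
For instance, at c:
  At c: ¬¬□◇s is true, q is true, so ¬¬□◇s → q is true.
    At c: ¬□◇s is false, so ¬¬□◇s is true.
      At c: □◇s is true, so ¬□◇s is false.
Satisfying worlds: {a, b, c, d}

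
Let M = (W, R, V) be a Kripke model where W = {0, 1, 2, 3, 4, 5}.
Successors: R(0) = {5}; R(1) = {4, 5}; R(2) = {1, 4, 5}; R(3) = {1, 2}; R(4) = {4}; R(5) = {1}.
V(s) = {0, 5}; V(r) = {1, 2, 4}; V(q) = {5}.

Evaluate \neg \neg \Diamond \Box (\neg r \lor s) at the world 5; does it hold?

At 5: \neg \Diamond \Box (\neg r \lor s) is true, so \neg \neg \Diamond \Box (\neg r \lor s) is false.
  At 5: \Diamond \Box (\neg r \lor s) is false, so \neg \Diamond \Box (\neg r \lor s) is true.
    At 5: \Diamond \Box (\neg r \lor s) requires \Box (\neg r \lor s) at some successor in {1}.
      At 1: \Box (\neg r \lor s) is false.
    So \Diamond \Box (\neg r \lor s) is false at 5.

No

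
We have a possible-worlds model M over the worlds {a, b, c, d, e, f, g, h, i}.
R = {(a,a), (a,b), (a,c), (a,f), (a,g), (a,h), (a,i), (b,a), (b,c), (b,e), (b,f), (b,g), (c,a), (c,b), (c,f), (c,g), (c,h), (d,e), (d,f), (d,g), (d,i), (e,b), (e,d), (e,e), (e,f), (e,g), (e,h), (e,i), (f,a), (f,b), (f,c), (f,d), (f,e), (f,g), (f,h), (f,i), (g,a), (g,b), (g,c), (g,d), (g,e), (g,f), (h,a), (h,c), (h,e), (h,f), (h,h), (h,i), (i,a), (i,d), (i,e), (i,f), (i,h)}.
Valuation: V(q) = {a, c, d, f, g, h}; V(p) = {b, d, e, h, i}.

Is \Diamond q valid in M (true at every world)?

Yes

Recall that \Diamond ψ holds at a world iff ψ holds at some accessible world.
Let φ = \Diamond q. Evaluate φ at each world:
  a (successors {a, b, c, f, g, h, i}): φ is true.
  b (successors {a, c, e, f, g}): φ is true.
  c (successors {a, b, f, g, h}): φ is true.
  d (successors {e, f, g, i}): φ is true.
  e (successors {b, d, e, f, g, h, i}): φ is true.
  f (successors {a, b, c, d, e, g, h, i}): φ is true.
  g (successors {a, b, c, d, e, f}): φ is true.
  h (successors {a, c, e, f, h, i}): φ is true.
  i (successors {a, d, e, f, h}): φ is true.
For instance, at d:
  At d: \Diamond q requires q at some successor in {e, f, g, i}.
    q holds at f, so \Diamond q is true at d.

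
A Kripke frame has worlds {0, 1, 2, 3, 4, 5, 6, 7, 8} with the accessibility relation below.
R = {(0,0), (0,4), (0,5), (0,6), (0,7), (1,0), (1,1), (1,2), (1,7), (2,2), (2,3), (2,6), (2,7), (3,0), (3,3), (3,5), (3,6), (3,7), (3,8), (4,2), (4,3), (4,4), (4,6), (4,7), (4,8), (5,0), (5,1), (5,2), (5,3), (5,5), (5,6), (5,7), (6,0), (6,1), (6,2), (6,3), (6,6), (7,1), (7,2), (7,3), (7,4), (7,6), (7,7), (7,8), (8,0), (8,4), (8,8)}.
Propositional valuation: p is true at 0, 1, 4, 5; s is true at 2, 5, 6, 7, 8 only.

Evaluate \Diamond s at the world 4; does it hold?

At 4: \Diamond s requires s at some successor in {2, 3, 4, 6, 7, 8}.
  s holds at 2, so \Diamond s is true at 4.

Yes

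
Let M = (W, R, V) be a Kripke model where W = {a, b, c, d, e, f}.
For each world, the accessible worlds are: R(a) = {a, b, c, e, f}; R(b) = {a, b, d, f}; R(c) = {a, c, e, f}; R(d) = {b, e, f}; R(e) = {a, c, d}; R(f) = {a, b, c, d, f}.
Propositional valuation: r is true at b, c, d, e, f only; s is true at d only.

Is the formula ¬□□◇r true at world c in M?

No

At c: □□◇r is true, so ¬□□◇r is false.
  At c: □□◇r requires □◇r at every successor {a, c, e, f}.
    At a: □◇r is true.
    At c: □◇r is true.
    At e: □◇r is true.
    At f: □◇r is true.
  So □□◇r is true at c.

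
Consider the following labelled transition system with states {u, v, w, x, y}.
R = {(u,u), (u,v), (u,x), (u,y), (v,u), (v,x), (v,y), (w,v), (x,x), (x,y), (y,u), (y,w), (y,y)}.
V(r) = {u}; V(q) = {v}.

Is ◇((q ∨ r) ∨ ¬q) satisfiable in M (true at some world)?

Yes

Let φ = ◇((q ∨ r) ∨ ¬q). Evaluate φ at each world:
  u (successors {u, v, x, y}): φ is true.
  v (successors {u, x, y}): φ is true.
  w (successors {v}): φ is true.
  x (successors {x, y}): φ is true.
  y (successors {u, w, y}): φ is true.
Detail at u (witness):
  At u: ◇((q ∨ r) ∨ ¬q) requires (q ∨ r) ∨ ¬q at some successor in {u, v, x, y}.
    (q ∨ r) ∨ ¬q holds at u, so ◇((q ∨ r) ∨ ¬q) is true at u.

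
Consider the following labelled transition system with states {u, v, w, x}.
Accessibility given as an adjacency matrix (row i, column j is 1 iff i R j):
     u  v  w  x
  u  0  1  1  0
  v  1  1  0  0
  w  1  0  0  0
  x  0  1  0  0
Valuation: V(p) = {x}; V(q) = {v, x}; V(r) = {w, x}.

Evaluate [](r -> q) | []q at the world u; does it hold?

No

Recall that []ψ holds at a world iff ψ holds at every accessible world, and <>ψ holds iff ψ holds at some accessible world.
At u: [](r -> q) is false, []q is false, so [](r -> q) | []q is false.
  At u: [](r -> q) requires r -> q at every successor {v, w}.
    r -> q fails at w, so [](r -> q) is false at u.
  At u: []q requires q at every successor {v, w}.
    q fails at w, so []q is false at u.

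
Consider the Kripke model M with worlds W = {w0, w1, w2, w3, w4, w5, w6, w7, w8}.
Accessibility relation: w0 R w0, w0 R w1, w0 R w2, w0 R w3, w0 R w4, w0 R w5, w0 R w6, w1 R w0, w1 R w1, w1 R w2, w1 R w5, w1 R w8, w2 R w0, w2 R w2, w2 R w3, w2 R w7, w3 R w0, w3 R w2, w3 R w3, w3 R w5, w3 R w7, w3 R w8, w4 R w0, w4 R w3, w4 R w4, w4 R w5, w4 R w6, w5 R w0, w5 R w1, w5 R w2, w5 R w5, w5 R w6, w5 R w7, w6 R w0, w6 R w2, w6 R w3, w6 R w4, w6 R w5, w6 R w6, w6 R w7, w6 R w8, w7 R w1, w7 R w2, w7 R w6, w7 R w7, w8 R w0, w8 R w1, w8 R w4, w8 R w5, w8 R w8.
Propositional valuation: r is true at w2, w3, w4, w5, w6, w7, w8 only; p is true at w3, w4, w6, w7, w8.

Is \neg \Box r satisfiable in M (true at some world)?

Let φ = \neg \Box r. Evaluate φ at each world:
  w0 (successors {w0, w1, w2, w3, w4, w5, w6}): φ is true.
  w1 (successors {w0, w1, w2, w5, w8}): φ is true.
  w2 (successors {w0, w2, w3, w7}): φ is true.
  w3 (successors {w0, w2, w3, w5, w7, w8}): φ is true.
  w4 (successors {w0, w3, w4, w5, w6}): φ is true.
  w5 (successors {w0, w1, w2, w5, w6, w7}): φ is true.
  w6 (successors {w0, w2, w3, w4, w5, w6, w7, w8}): φ is true.
  w7 (successors {w1, w2, w6, w7}): φ is true.
  w8 (successors {w0, w1, w4, w5, w8}): φ is true.
Detail at w0 (witness):
  At w0: \Box r is false, so \neg \Box r is true.
    At w0: \Box r requires r at every successor {w0, w1, w2, w3, w4, w5, w6}.
      r fails at w0, so \Box r is false at w0.

Yes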